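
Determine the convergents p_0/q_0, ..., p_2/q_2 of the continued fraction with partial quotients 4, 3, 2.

4/1, 13/3, 30/7

Using the convergent recurrence p_i = a_i*p_{i-1} + p_{i-2}, q_i = a_i*q_{i-1} + q_{i-2} with p_{-2}=0, p_{-1}=1, q_{-2}=1, q_{-1}=0:
  i=0: a_0=4, p_0 = 4*1 + 0 = 4, q_0 = 4*0 + 1 = 1.
  i=1: a_1=3, p_1 = 3*4 + 1 = 13, q_1 = 3*1 + 0 = 3.
  i=2: a_2=2, p_2 = 2*13 + 4 = 30, q_2 = 2*3 + 1 = 7.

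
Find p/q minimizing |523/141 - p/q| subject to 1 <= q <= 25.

89/24

Expand x = 523/141 as a continued fraction with the Euclidean algorithm:
  523 = 3*141 + 100, so a_0 = 3.
  141 = 1*100 + 41, so a_1 = 1.
  100 = 2*41 + 18, so a_2 = 2.
  41 = 2*18 + 5, so a_3 = 2.
  18 = 3*5 + 3, so a_4 = 3.
  5 = 1*3 + 2, so a_5 = 1.
  3 = 1*2 + 1, so a_6 = 1.
  2 = 2*1 + 0, so a_7 = 2.
so x = [3; 1, 2, 2, 3, 1, 1, 2].
Convergents (p_i = a_i*p_{i-1} + p_{i-2}, q_i = a_i*q_{i-1} + q_{i-2} with p_{-2}=0, p_{-1}=1, q_{-2}=1, q_{-1}=0), until the denominator exceeds 25:
  i=0: a_0=3, p_0 = 3*1 + 0 = 3, q_0 = 3*0 + 1 = 1.
  i=1: a_1=1, p_1 = 1*3 + 1 = 4, q_1 = 1*1 + 0 = 1.
  i=2: a_2=2, p_2 = 2*4 + 3 = 11, q_2 = 2*1 + 1 = 3.
  i=3: a_3=2, p_3 = 2*11 + 4 = 26, q_3 = 2*3 + 1 = 7.
  i=4: a_4=3, p_4 = 3*26 + 11 = 89, q_4 = 3*7 + 3 = 24.
  i=5: a_5=1, p_5 = 1*89 + 26 = 115, q_5 = 1*24 + 7 = 31.
q_5 = 31 > 25, so the last convergent with denominator <= 25 is p_4/q_4 = 89/24.
The closest fraction with denominator <= 25 is either p_4/q_4 or the intermediate fraction (k*p_4 + p_3)/(k*q_4 + q_3) with the largest k >= 1 whose denominator stays <= 25; these approach x as k grows, and every other convergent or intermediate fraction in range is farther away.
Largest k: floor((25 - q_3)/q_4) = floor((25 - 7)/24) = 0.
Since k = 0, no intermediate fraction beyond p_4/q_4 has denominator <= 25, so the convergent 89/24 is the closest (its error is |523*24 - 89*141|/(141*24) = 3/3384).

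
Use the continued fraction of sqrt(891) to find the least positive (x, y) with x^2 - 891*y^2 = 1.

(x, y) = (3970, 133)

First expand sqrt(891) as a continued fraction. With x_i = (sqrt(891) + m_i)/d_i and (m_0, d_0) = (0, 1): a_0 = floor(sqrt(891)) = 29, since 29^2 = 841 <= 891 < 900 = 30^2.
Iterate m_{i+1} = d_i*a_i - m_i, d_{i+1} = (891 - m_{i+1}^2)/d_i, a_{i+1} = floor((a_0 + m_{i+1})/d_{i+1}):
  m_1 = 1*29 - 0 = 29, d_1 = (891 - 29^2)/1 = 50/1 = 50, a_1 = floor((29 + 29)/50) = 1.
  m_2 = 50*1 - 29 = 21, d_2 = (891 - 21^2)/50 = 450/50 = 9, a_2 = floor((29 + 21)/9) = 5.
  m_3 = 9*5 - 21 = 24, d_3 = (891 - 24^2)/9 = 315/9 = 35, a_3 = floor((29 + 24)/35) = 1.
  m_4 = 35*1 - 24 = 11, d_4 = (891 - 11^2)/35 = 770/35 = 22, a_4 = floor((29 + 11)/22) = 1.
  m_5 = 22*1 - 11 = 11, d_5 = (891 - 11^2)/22 = 770/22 = 35, a_5 = floor((29 + 11)/35) = 1.
  m_6 = 35*1 - 11 = 24, d_6 = (891 - 24^2)/35 = 315/35 = 9, a_6 = floor((29 + 24)/9) = 5.
  m_7 = 9*5 - 24 = 21, d_7 = (891 - 21^2)/9 = 450/9 = 50, a_7 = floor((29 + 21)/50) = 1.
  m_8 = 50*1 - 21 = 29, d_8 = (891 - 29^2)/50 = 50/50 = 1, a_8 = floor((29 + 29)/1) = 58.
  m_9 = 1*58 - 29 = 29, d_9 = (891 - 29^2)/1 = 50/1 = 50: (m_9, d_9) = (m_1, d_1) = (29, 50), so from here the quotients repeat a_1, ..., a_8; the period length is 8.
So sqrt(891) = [29; (1, 5, 1, 1, 1, 5, 1, 58)] with period length k = 8.
k is even, so the fundamental solution of x^2 - 891y^2 = 1 is (p_{k-1}, q_{k-1}) = (p_7, q_7); compute convergents through index 7.
Convergents (p_i = a_i*p_{i-1} + p_{i-2}, q_i = a_i*q_{i-1} + q_{i-2} with p_{-2}=0, p_{-1}=1, q_{-2}=1, q_{-1}=0):
  i=0: a_0=29, p_0 = 29*1 + 0 = 29, q_0 = 29*0 + 1 = 1.
  i=1: a_1=1, p_1 = 1*29 + 1 = 30, q_1 = 1*1 + 0 = 1.
  i=2: a_2=5, p_2 = 5*30 + 29 = 179, q_2 = 5*1 + 1 = 6.
  i=3: a_3=1, p_3 = 1*179 + 30 = 209, q_3 = 1*6 + 1 = 7.
  i=4: a_4=1, p_4 = 1*209 + 179 = 388, q_4 = 1*7 + 6 = 13.
  i=5: a_5=1, p_5 = 1*388 + 209 = 597, q_5 = 1*13 + 7 = 20.
  i=6: a_6=5, p_6 = 5*597 + 388 = 3373, q_6 = 5*20 + 13 = 113.
  i=7: a_7=1, p_7 = 1*3373 + 597 = 3970, q_7 = 1*113 + 20 = 133.
Check: 3970^2 - 891*133^2 = 15760900 - 15760899 = 1, so (x, y) = (3970, 133) solves the equation, and by the theorem it is the least positive solution.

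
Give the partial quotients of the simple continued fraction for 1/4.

Run the Euclidean algorithm on 1 and 4; the successive quotients are the partial quotients a_0, a_1, ... (each step inverts the fractional part left over by the previous one):
  1 = 0*4 + 1, so a_0 = 0.
  4 = 4*1 + 0, so a_1 = 4.
The remainder reaches 0 after 2 divisions, so the expansion has 2 partial quotients, read off in order.

[0; 4]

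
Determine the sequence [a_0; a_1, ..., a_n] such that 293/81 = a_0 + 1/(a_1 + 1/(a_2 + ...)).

[3; 1, 1, 1, 1, 1, 1, 2, 2]

Run the Euclidean algorithm on 293 and 81; the successive quotients are the partial quotients a_0, a_1, ... (each step inverts the fractional part left over by the previous one):
  293 = 3*81 + 50, so a_0 = 3.
  81 = 1*50 + 31, so a_1 = 1.
  50 = 1*31 + 19, so a_2 = 1.
  31 = 1*19 + 12, so a_3 = 1.
  19 = 1*12 + 7, so a_4 = 1.
  12 = 1*7 + 5, so a_5 = 1.
  7 = 1*5 + 2, so a_6 = 1.
  5 = 2*2 + 1, so a_7 = 2.
  2 = 2*1 + 0, so a_8 = 2.
The remainder reaches 0 after 9 divisions, so the expansion has 9 partial quotients, read off in order.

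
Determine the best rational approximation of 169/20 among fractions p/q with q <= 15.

Expand x = 169/20 as a continued fraction with the Euclidean algorithm:
  169 = 8*20 + 9, so a_0 = 8.
  20 = 2*9 + 2, so a_1 = 2.
  9 = 4*2 + 1, so a_2 = 4.
  2 = 2*1 + 0, so a_3 = 2.
so x = [8; 2, 4, 2].
Convergents (p_i = a_i*p_{i-1} + p_{i-2}, q_i = a_i*q_{i-1} + q_{i-2} with p_{-2}=0, p_{-1}=1, q_{-2}=1, q_{-1}=0), until the denominator exceeds 15:
  i=0: a_0=8, p_0 = 8*1 + 0 = 8, q_0 = 8*0 + 1 = 1.
  i=1: a_1=2, p_1 = 2*8 + 1 = 17, q_1 = 2*1 + 0 = 2.
  i=2: a_2=4, p_2 = 4*17 + 8 = 76, q_2 = 4*2 + 1 = 9.
  i=3: a_3=2, p_3 = 2*76 + 17 = 169, q_3 = 2*9 + 2 = 20.
q_3 = 20 > 15, so the last convergent with denominator <= 15 is p_2/q_2 = 76/9.
The closest fraction with denominator <= 15 is either p_2/q_2 or the intermediate fraction (k*p_2 + p_1)/(k*q_2 + q_1) with the largest k >= 1 whose denominator stays <= 15; these approach x as k grows, and every other convergent or intermediate fraction in range is farther away.
Largest k: floor((15 - q_1)/q_2) = floor((15 - 2)/9) = 1.
That gives (1*76 + 17)/(1*9 + 2) = 93/11.
Compare the errors: |x - 76/9| = |169*9 - 76*20|/(20*9) = 1/180, and |x - 93/11| = |169*11 - 93*20|/(20*11) = 1/220.
Cross-multiplying, 1*180 = 180 < 220 = 1*220, so 1/220 is smaller: the intermediate fraction 93/11 is closer to x than 76/9.

93/11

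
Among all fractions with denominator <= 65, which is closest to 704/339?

27/13

Expand x = 704/339 as a continued fraction with the Euclidean algorithm:
  704 = 2*339 + 26, so a_0 = 2.
  339 = 13*26 + 1, so a_1 = 13.
  26 = 26*1 + 0, so a_2 = 26.
so x = [2; 13, 26].
Convergents (p_i = a_i*p_{i-1} + p_{i-2}, q_i = a_i*q_{i-1} + q_{i-2} with p_{-2}=0, p_{-1}=1, q_{-2}=1, q_{-1}=0), until the denominator exceeds 65:
  i=0: a_0=2, p_0 = 2*1 + 0 = 2, q_0 = 2*0 + 1 = 1.
  i=1: a_1=13, p_1 = 13*2 + 1 = 27, q_1 = 13*1 + 0 = 13.
  i=2: a_2=26, p_2 = 26*27 + 2 = 704, q_2 = 26*13 + 1 = 339.
q_2 = 339 > 65, so the last convergent with denominator <= 65 is p_1/q_1 = 27/13.
The closest fraction with denominator <= 65 is either p_1/q_1 or the intermediate fraction (k*p_1 + p_0)/(k*q_1 + q_0) with the largest k >= 1 whose denominator stays <= 65; these approach x as k grows, and every other convergent or intermediate fraction in range is farther away.
Largest k: floor((65 - q_0)/q_1) = floor((65 - 1)/13) = 4.
That gives (4*27 + 2)/(4*13 + 1) = 110/53.
Compare the errors: |x - 27/13| = |704*13 - 27*339|/(339*13) = 1/4407, and |x - 110/53| = |704*53 - 110*339|/(339*53) = 22/17967.
Cross-multiplying, 1*17967 = 17967 < 96954 = 22*4407, so 1/4407 is smaller: the convergent 27/13 is closer to x than 110/53.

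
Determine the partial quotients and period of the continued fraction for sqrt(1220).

[34; (1, 12, 1, 68)]

Write x_i = (sqrt(1220) + m_i)/d_i with (m_0, d_0) = (0, 1). a_0 = floor(sqrt(1220)) = 34, since 34^2 = 1156 <= 1220 < 1225 = 35^2.
Iterate m_{i+1} = d_i*a_i - m_i, d_{i+1} = (1220 - m_{i+1}^2)/d_i, a_{i+1} = floor((a_0 + m_{i+1})/d_{i+1}):
  m_1 = 1*34 - 0 = 34, d_1 = (1220 - 34^2)/1 = 64/1 = 64, a_1 = floor((34 + 34)/64) = 1.
  m_2 = 64*1 - 34 = 30, d_2 = (1220 - 30^2)/64 = 320/64 = 5, a_2 = floor((34 + 30)/5) = 12.
  m_3 = 5*12 - 30 = 30, d_3 = (1220 - 30^2)/5 = 320/5 = 64, a_3 = floor((34 + 30)/64) = 1.
  m_4 = 64*1 - 30 = 34, d_4 = (1220 - 34^2)/64 = 64/64 = 1, a_4 = floor((34 + 34)/1) = 68.
  m_5 = 1*68 - 34 = 34, d_5 = (1220 - 34^2)/1 = 64/1 = 64: (m_5, d_5) = (m_1, d_1) = (34, 64), so from here the quotients repeat a_1, ..., a_4; the period length is 4.
Hence the expansion of sqrt(1220) is a_0 = 34 followed by the repeating block 1, 12, 1, 68 (period 4).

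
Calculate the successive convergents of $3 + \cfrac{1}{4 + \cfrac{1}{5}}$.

Using the convergent recurrence p_i = a_i*p_{i-1} + p_{i-2}, q_i = a_i*q_{i-1} + q_{i-2} with p_{-2}=0, p_{-1}=1, q_{-2}=1, q_{-1}=0:
  i=0: a_0=3, p_0 = 3*1 + 0 = 3, q_0 = 3*0 + 1 = 1.
  i=1: a_1=4, p_1 = 4*3 + 1 = 13, q_1 = 4*1 + 0 = 4.
  i=2: a_2=5, p_2 = 5*13 + 3 = 68, q_2 = 5*4 + 1 = 21.

3/1, 13/4, 68/21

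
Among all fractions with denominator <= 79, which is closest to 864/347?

122/49

Expand x = 864/347 as a continued fraction with the Euclidean algorithm:
  864 = 2*347 + 170, so a_0 = 2.
  347 = 2*170 + 7, so a_1 = 2.
  170 = 24*7 + 2, so a_2 = 24.
  7 = 3*2 + 1, so a_3 = 3.
  2 = 2*1 + 0, so a_4 = 2.
so x = [2; 2, 24, 3, 2].
Convergents (p_i = a_i*p_{i-1} + p_{i-2}, q_i = a_i*q_{i-1} + q_{i-2} with p_{-2}=0, p_{-1}=1, q_{-2}=1, q_{-1}=0), until the denominator exceeds 79:
  i=0: a_0=2, p_0 = 2*1 + 0 = 2, q_0 = 2*0 + 1 = 1.
  i=1: a_1=2, p_1 = 2*2 + 1 = 5, q_1 = 2*1 + 0 = 2.
  i=2: a_2=24, p_2 = 24*5 + 2 = 122, q_2 = 24*2 + 1 = 49.
  i=3: a_3=3, p_3 = 3*122 + 5 = 371, q_3 = 3*49 + 2 = 149.
q_3 = 149 > 79, so the last convergent with denominator <= 79 is p_2/q_2 = 122/49.
The closest fraction with denominator <= 79 is either p_2/q_2 or the intermediate fraction (k*p_2 + p_1)/(k*q_2 + q_1) with the largest k >= 1 whose denominator stays <= 79; these approach x as k grows, and every other convergent or intermediate fraction in range is farther away.
Largest k: floor((79 - q_1)/q_2) = floor((79 - 2)/49) = 1.
That gives (1*122 + 5)/(1*49 + 2) = 127/51.
Compare the errors: |x - 122/49| = |864*49 - 122*347|/(347*49) = 2/17003, and |x - 127/51| = |864*51 - 127*347|/(347*51) = 5/17697.
Cross-multiplying, 2*17697 = 35394 < 85015 = 5*17003, so 2/17003 is smaller: the convergent 122/49 is closer to x than 127/51.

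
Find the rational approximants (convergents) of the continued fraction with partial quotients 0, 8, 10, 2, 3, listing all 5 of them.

0/1, 1/8, 10/81, 21/170, 73/591

Using the convergent recurrence p_i = a_i*p_{i-1} + p_{i-2}, q_i = a_i*q_{i-1} + q_{i-2} with p_{-2}=0, p_{-1}=1, q_{-2}=1, q_{-1}=0:
  i=0: a_0=0, p_0 = 0*1 + 0 = 0, q_0 = 0*0 + 1 = 1.
  i=1: a_1=8, p_1 = 8*0 + 1 = 1, q_1 = 8*1 + 0 = 8.
  i=2: a_2=10, p_2 = 10*1 + 0 = 10, q_2 = 10*8 + 1 = 81.
  i=3: a_3=2, p_3 = 2*10 + 1 = 21, q_3 = 2*81 + 8 = 170.
  i=4: a_4=3, p_4 = 3*21 + 10 = 73, q_4 = 3*170 + 81 = 591.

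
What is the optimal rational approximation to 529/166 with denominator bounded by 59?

188/59

Expand x = 529/166 as a continued fraction with the Euclidean algorithm:
  529 = 3*166 + 31, so a_0 = 3.
  166 = 5*31 + 11, so a_1 = 5.
  31 = 2*11 + 9, so a_2 = 2.
  11 = 1*9 + 2, so a_3 = 1.
  9 = 4*2 + 1, so a_4 = 4.
  2 = 2*1 + 0, so a_5 = 2.
so x = [3; 5, 2, 1, 4, 2].
Convergents (p_i = a_i*p_{i-1} + p_{i-2}, q_i = a_i*q_{i-1} + q_{i-2} with p_{-2}=0, p_{-1}=1, q_{-2}=1, q_{-1}=0), until the denominator exceeds 59:
  i=0: a_0=3, p_0 = 3*1 + 0 = 3, q_0 = 3*0 + 1 = 1.
  i=1: a_1=5, p_1 = 5*3 + 1 = 16, q_1 = 5*1 + 0 = 5.
  i=2: a_2=2, p_2 = 2*16 + 3 = 35, q_2 = 2*5 + 1 = 11.
  i=3: a_3=1, p_3 = 1*35 + 16 = 51, q_3 = 1*11 + 5 = 16.
  i=4: a_4=4, p_4 = 4*51 + 35 = 239, q_4 = 4*16 + 11 = 75.
q_4 = 75 > 59, so the last convergent with denominator <= 59 is p_3/q_3 = 51/16.
The closest fraction with denominator <= 59 is either p_3/q_3 or the intermediate fraction (k*p_3 + p_2)/(k*q_3 + q_2) with the largest k >= 1 whose denominator stays <= 59; these approach x as k grows, and every other convergent or intermediate fraction in range is farther away.
Largest k: floor((59 - q_2)/q_3) = floor((59 - 11)/16) = 3.
That gives (3*51 + 35)/(3*16 + 11) = 188/59.
Compare the errors: |x - 51/16| = |529*16 - 51*166|/(166*16) = 2/2656, and |x - 188/59| = |529*59 - 188*166|/(166*59) = 3/9794.
Cross-multiplying, 3*2656 = 7968 < 19588 = 2*9794, so 3/9794 is smaller: the intermediate fraction 188/59 is closer to x than 51/16.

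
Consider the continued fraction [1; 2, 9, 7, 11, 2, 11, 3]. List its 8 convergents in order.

1/1, 3/2, 28/19, 199/135, 2217/1504, 4633/3143, 53180/36077, 164173/111374

Using the convergent recurrence p_i = a_i*p_{i-1} + p_{i-2}, q_i = a_i*q_{i-1} + q_{i-2} with p_{-2}=0, p_{-1}=1, q_{-2}=1, q_{-1}=0:
  i=0: a_0=1, p_0 = 1*1 + 0 = 1, q_0 = 1*0 + 1 = 1.
  i=1: a_1=2, p_1 = 2*1 + 1 = 3, q_1 = 2*1 + 0 = 2.
  i=2: a_2=9, p_2 = 9*3 + 1 = 28, q_2 = 9*2 + 1 = 19.
  i=3: a_3=7, p_3 = 7*28 + 3 = 199, q_3 = 7*19 + 2 = 135.
  i=4: a_4=11, p_4 = 11*199 + 28 = 2217, q_4 = 11*135 + 19 = 1504.
  i=5: a_5=2, p_5 = 2*2217 + 199 = 4633, q_5 = 2*1504 + 135 = 3143.
  i=6: a_6=11, p_6 = 11*4633 + 2217 = 53180, q_6 = 11*3143 + 1504 = 36077.
  i=7: a_7=3, p_7 = 3*53180 + 4633 = 164173, q_7 = 3*36077 + 3143 = 111374.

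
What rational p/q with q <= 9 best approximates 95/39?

Expand x = 95/39 as a continued fraction with the Euclidean algorithm:
  95 = 2*39 + 17, so a_0 = 2.
  39 = 2*17 + 5, so a_1 = 2.
  17 = 3*5 + 2, so a_2 = 3.
  5 = 2*2 + 1, so a_3 = 2.
  2 = 2*1 + 0, so a_4 = 2.
so x = [2; 2, 3, 2, 2].
Convergents (p_i = a_i*p_{i-1} + p_{i-2}, q_i = a_i*q_{i-1} + q_{i-2} with p_{-2}=0, p_{-1}=1, q_{-2}=1, q_{-1}=0), until the denominator exceeds 9:
  i=0: a_0=2, p_0 = 2*1 + 0 = 2, q_0 = 2*0 + 1 = 1.
  i=1: a_1=2, p_1 = 2*2 + 1 = 5, q_1 = 2*1 + 0 = 2.
  i=2: a_2=3, p_2 = 3*5 + 2 = 17, q_2 = 3*2 + 1 = 7.
  i=3: a_3=2, p_3 = 2*17 + 5 = 39, q_3 = 2*7 + 2 = 16.
q_3 = 16 > 9, so the last convergent with denominator <= 9 is p_2/q_2 = 17/7.
The closest fraction with denominator <= 9 is either p_2/q_2 or the intermediate fraction (k*p_2 + p_1)/(k*q_2 + q_1) with the largest k >= 1 whose denominator stays <= 9; these approach x as k grows, and every other convergent or intermediate fraction in range is farther away.
Largest k: floor((9 - q_1)/q_2) = floor((9 - 2)/7) = 1.
That gives (1*17 + 5)/(1*7 + 2) = 22/9.
Compare the errors: |x - 17/7| = |95*7 - 17*39|/(39*7) = 2/273, and |x - 22/9| = |95*9 - 22*39|/(39*9) = 3/351.
Cross-multiplying, 2*351 = 702 < 819 = 3*273, so 2/273 is smaller: the convergent 17/7 is closer to x than 22/9.

17/7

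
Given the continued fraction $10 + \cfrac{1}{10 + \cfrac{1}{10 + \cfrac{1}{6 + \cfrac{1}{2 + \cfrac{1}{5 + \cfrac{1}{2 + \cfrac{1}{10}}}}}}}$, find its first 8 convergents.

Using the convergent recurrence p_i = a_i*p_{i-1} + p_{i-2}, q_i = a_i*q_{i-1} + q_{i-2} with p_{-2}=0, p_{-1}=1, q_{-2}=1, q_{-1}=0:
  i=0: a_0=10, p_0 = 10*1 + 0 = 10, q_0 = 10*0 + 1 = 1.
  i=1: a_1=10, p_1 = 10*10 + 1 = 101, q_1 = 10*1 + 0 = 10.
  i=2: a_2=10, p_2 = 10*101 + 10 = 1020, q_2 = 10*10 + 1 = 101.
  i=3: a_3=6, p_3 = 6*1020 + 101 = 6221, q_3 = 6*101 + 10 = 616.
  i=4: a_4=2, p_4 = 2*6221 + 1020 = 13462, q_4 = 2*616 + 101 = 1333.
  i=5: a_5=5, p_5 = 5*13462 + 6221 = 73531, q_5 = 5*1333 + 616 = 7281.
  i=6: a_6=2, p_6 = 2*73531 + 13462 = 160524, q_6 = 2*7281 + 1333 = 15895.
  i=7: a_7=10, p_7 = 10*160524 + 73531 = 1678771, q_7 = 10*15895 + 7281 = 166231.

10/1, 101/10, 1020/101, 6221/616, 13462/1333, 73531/7281, 160524/15895, 1678771/166231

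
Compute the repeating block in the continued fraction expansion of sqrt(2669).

Write x_i = (sqrt(2669) + m_i)/d_i with (m_0, d_0) = (0, 1). a_0 = floor(sqrt(2669)) = 51, since 51^2 = 2601 <= 2669 < 2704 = 52^2.
Iterate m_{i+1} = d_i*a_i - m_i, d_{i+1} = (2669 - m_{i+1}^2)/d_i, a_{i+1} = floor((a_0 + m_{i+1})/d_{i+1}):
  m_1 = 1*51 - 0 = 51, d_1 = (2669 - 51^2)/1 = 68/1 = 68, a_1 = floor((51 + 51)/68) = 1.
  m_2 = 68*1 - 51 = 17, d_2 = (2669 - 17^2)/68 = 2380/68 = 35, a_2 = floor((51 + 17)/35) = 1.
  m_3 = 35*1 - 17 = 18, d_3 = (2669 - 18^2)/35 = 2345/35 = 67, a_3 = floor((51 + 18)/67) = 1.
  m_4 = 67*1 - 18 = 49, d_4 = (2669 - 49^2)/67 = 268/67 = 4, a_4 = floor((51 + 49)/4) = 25.
  m_5 = 4*25 - 49 = 51, d_5 = (2669 - 51^2)/4 = 68/4 = 17, a_5 = floor((51 + 51)/17) = 6.
  m_6 = 17*6 - 51 = 51, d_6 = (2669 - 51^2)/17 = 68/17 = 4, a_6 = floor((51 + 51)/4) = 25.
  m_7 = 4*25 - 51 = 49, d_7 = (2669 - 49^2)/4 = 268/4 = 67, a_7 = floor((51 + 49)/67) = 1.
  m_8 = 67*1 - 49 = 18, d_8 = (2669 - 18^2)/67 = 2345/67 = 35, a_8 = floor((51 + 18)/35) = 1.
  m_9 = 35*1 - 18 = 17, d_9 = (2669 - 17^2)/35 = 2380/35 = 68, a_9 = floor((51 + 17)/68) = 1.
  m_10 = 68*1 - 17 = 51, d_10 = (2669 - 51^2)/68 = 68/68 = 1, a_10 = floor((51 + 51)/1) = 102.
  m_11 = 1*102 - 51 = 51, d_11 = (2669 - 51^2)/1 = 68/1 = 68: (m_11, d_11) = (m_1, d_1) = (51, 68), so from here the quotients repeat a_1, ..., a_10; the period length is 10.
Hence the expansion of sqrt(2669) is a_0 = 51 followed by the repeating block 1, 1, 1, 25, 6, 25, 1, 1, 1, 102 (period 10).

[51; (1, 1, 1, 25, 6, 25, 1, 1, 1, 102)]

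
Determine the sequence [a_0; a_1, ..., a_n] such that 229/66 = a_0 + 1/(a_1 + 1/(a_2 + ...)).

[3; 2, 7, 1, 3]

Run the Euclidean algorithm on 229 and 66; the successive quotients are the partial quotients a_0, a_1, ... (each step inverts the fractional part left over by the previous one):
  229 = 3*66 + 31, so a_0 = 3.
  66 = 2*31 + 4, so a_1 = 2.
  31 = 7*4 + 3, so a_2 = 7.
  4 = 1*3 + 1, so a_3 = 1.
  3 = 3*1 + 0, so a_4 = 3.
The remainder reaches 0 after 5 divisions, so the expansion has 5 partial quotients, read off in order.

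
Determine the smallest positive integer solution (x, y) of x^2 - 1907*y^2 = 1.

(x, y) = (17162, 393)

First expand sqrt(1907) as a continued fraction. With x_i = (sqrt(1907) + m_i)/d_i and (m_0, d_0) = (0, 1): a_0 = floor(sqrt(1907)) = 43, since 43^2 = 1849 <= 1907 < 1936 = 44^2.
Iterate m_{i+1} = d_i*a_i - m_i, d_{i+1} = (1907 - m_{i+1}^2)/d_i, a_{i+1} = floor((a_0 + m_{i+1})/d_{i+1}):
  m_1 = 1*43 - 0 = 43, d_1 = (1907 - 43^2)/1 = 58/1 = 58, a_1 = floor((43 + 43)/58) = 1.
  m_2 = 58*1 - 43 = 15, d_2 = (1907 - 15^2)/58 = 1682/58 = 29, a_2 = floor((43 + 15)/29) = 2.
  m_3 = 29*2 - 15 = 43, d_3 = (1907 - 43^2)/29 = 58/29 = 2, a_3 = floor((43 + 43)/2) = 43.
  m_4 = 2*43 - 43 = 43, d_4 = (1907 - 43^2)/2 = 58/2 = 29, a_4 = floor((43 + 43)/29) = 2.
  m_5 = 29*2 - 43 = 15, d_5 = (1907 - 15^2)/29 = 1682/29 = 58, a_5 = floor((43 + 15)/58) = 1.
  m_6 = 58*1 - 15 = 43, d_6 = (1907 - 43^2)/58 = 58/58 = 1, a_6 = floor((43 + 43)/1) = 86.
  m_7 = 1*86 - 43 = 43, d_7 = (1907 - 43^2)/1 = 58/1 = 58: (m_7, d_7) = (m_1, d_1) = (43, 58), so from here the quotients repeat a_1, ..., a_6; the period length is 6.
So sqrt(1907) = [43; (1, 2, 43, 2, 1, 86)] with period length k = 6.
k is even, so the fundamental solution of x^2 - 1907y^2 = 1 is (p_{k-1}, q_{k-1}) = (p_5, q_5); compute convergents through index 5.
Convergents (p_i = a_i*p_{i-1} + p_{i-2}, q_i = a_i*q_{i-1} + q_{i-2} with p_{-2}=0, p_{-1}=1, q_{-2}=1, q_{-1}=0):
  i=0: a_0=43, p_0 = 43*1 + 0 = 43, q_0 = 43*0 + 1 = 1.
  i=1: a_1=1, p_1 = 1*43 + 1 = 44, q_1 = 1*1 + 0 = 1.
  i=2: a_2=2, p_2 = 2*44 + 43 = 131, q_2 = 2*1 + 1 = 3.
  i=3: a_3=43, p_3 = 43*131 + 44 = 5677, q_3 = 43*3 + 1 = 130.
  i=4: a_4=2, p_4 = 2*5677 + 131 = 11485, q_4 = 2*130 + 3 = 263.
  i=5: a_5=1, p_5 = 1*11485 + 5677 = 17162, q_5 = 1*263 + 130 = 393.
Check: 17162^2 - 1907*393^2 = 294534244 - 294534243 = 1, so (x, y) = (17162, 393) solves the equation, and by the theorem it is the least positive solution.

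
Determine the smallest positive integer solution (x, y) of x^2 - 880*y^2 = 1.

First expand sqrt(880) as a continued fraction. With x_i = (sqrt(880) + m_i)/d_i and (m_0, d_0) = (0, 1): a_0 = floor(sqrt(880)) = 29, since 29^2 = 841 <= 880 < 900 = 30^2.
Iterate m_{i+1} = d_i*a_i - m_i, d_{i+1} = (880 - m_{i+1}^2)/d_i, a_{i+1} = floor((a_0 + m_{i+1})/d_{i+1}):
  m_1 = 1*29 - 0 = 29, d_1 = (880 - 29^2)/1 = 39/1 = 39, a_1 = floor((29 + 29)/39) = 1.
  m_2 = 39*1 - 29 = 10, d_2 = (880 - 10^2)/39 = 780/39 = 20, a_2 = floor((29 + 10)/20) = 1.
  m_3 = 20*1 - 10 = 10, d_3 = (880 - 10^2)/20 = 780/20 = 39, a_3 = floor((29 + 10)/39) = 1.
  m_4 = 39*1 - 10 = 29, d_4 = (880 - 29^2)/39 = 39/39 = 1, a_4 = floor((29 + 29)/1) = 58.
  m_5 = 1*58 - 29 = 29, d_5 = (880 - 29^2)/1 = 39/1 = 39: (m_5, d_5) = (m_1, d_1) = (29, 39), so from here the quotients repeat a_1, ..., a_4; the period length is 4.
So sqrt(880) = [29; (1, 1, 1, 58)] with period length k = 4.
k is even, so the fundamental solution of x^2 - 880y^2 = 1 is (p_{k-1}, q_{k-1}) = (p_3, q_3); compute convergents through index 3.
Convergents (p_i = a_i*p_{i-1} + p_{i-2}, q_i = a_i*q_{i-1} + q_{i-2} with p_{-2}=0, p_{-1}=1, q_{-2}=1, q_{-1}=0):
  i=0: a_0=29, p_0 = 29*1 + 0 = 29, q_0 = 29*0 + 1 = 1.
  i=1: a_1=1, p_1 = 1*29 + 1 = 30, q_1 = 1*1 + 0 = 1.
  i=2: a_2=1, p_2 = 1*30 + 29 = 59, q_2 = 1*1 + 1 = 2.
  i=3: a_3=1, p_3 = 1*59 + 30 = 89, q_3 = 1*2 + 1 = 3.
Check: 89^2 - 880*3^2 = 7921 - 7920 = 1, so (x, y) = (89, 3) solves the equation, and by the theorem it is the least positive solution.

(x, y) = (89, 3)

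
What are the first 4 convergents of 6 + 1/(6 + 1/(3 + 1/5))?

Using the convergent recurrence p_i = a_i*p_{i-1} + p_{i-2}, q_i = a_i*q_{i-1} + q_{i-2} with p_{-2}=0, p_{-1}=1, q_{-2}=1, q_{-1}=0:
  i=0: a_0=6, p_0 = 6*1 + 0 = 6, q_0 = 6*0 + 1 = 1.
  i=1: a_1=6, p_1 = 6*6 + 1 = 37, q_1 = 6*1 + 0 = 6.
  i=2: a_2=3, p_2 = 3*37 + 6 = 117, q_2 = 3*6 + 1 = 19.
  i=3: a_3=5, p_3 = 5*117 + 37 = 622, q_3 = 5*19 + 6 = 101.

6/1, 37/6, 117/19, 622/101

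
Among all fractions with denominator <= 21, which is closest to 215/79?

49/18

Expand x = 215/79 as a continued fraction with the Euclidean algorithm:
  215 = 2*79 + 57, so a_0 = 2.
  79 = 1*57 + 22, so a_1 = 1.
  57 = 2*22 + 13, so a_2 = 2.
  22 = 1*13 + 9, so a_3 = 1.
  13 = 1*9 + 4, so a_4 = 1.
  9 = 2*4 + 1, so a_5 = 2.
  4 = 4*1 + 0, so a_6 = 4.
so x = [2; 1, 2, 1, 1, 2, 4].
Convergents (p_i = a_i*p_{i-1} + p_{i-2}, q_i = a_i*q_{i-1} + q_{i-2} with p_{-2}=0, p_{-1}=1, q_{-2}=1, q_{-1}=0), until the denominator exceeds 21:
  i=0: a_0=2, p_0 = 2*1 + 0 = 2, q_0 = 2*0 + 1 = 1.
  i=1: a_1=1, p_1 = 1*2 + 1 = 3, q_1 = 1*1 + 0 = 1.
  i=2: a_2=2, p_2 = 2*3 + 2 = 8, q_2 = 2*1 + 1 = 3.
  i=3: a_3=1, p_3 = 1*8 + 3 = 11, q_3 = 1*3 + 1 = 4.
  i=4: a_4=1, p_4 = 1*11 + 8 = 19, q_4 = 1*4 + 3 = 7.
  i=5: a_5=2, p_5 = 2*19 + 11 = 49, q_5 = 2*7 + 4 = 18.
  i=6: a_6=4, p_6 = 4*49 + 19 = 215, q_6 = 4*18 + 7 = 79.
q_6 = 79 > 21, so the last convergent with denominator <= 21 is p_5/q_5 = 49/18.
The closest fraction with denominator <= 21 is either p_5/q_5 or the intermediate fraction (k*p_5 + p_4)/(k*q_5 + q_4) with the largest k >= 1 whose denominator stays <= 21; these approach x as k grows, and every other convergent or intermediate fraction in range is farther away.
Largest k: floor((21 - q_4)/q_5) = floor((21 - 7)/18) = 0.
Since k = 0, no intermediate fraction beyond p_5/q_5 has denominator <= 21, so the convergent 49/18 is the closest (its error is |215*18 - 49*79|/(79*18) = 1/1422).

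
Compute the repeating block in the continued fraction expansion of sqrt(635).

[25; (5, 50)]

Write x_i = (sqrt(635) + m_i)/d_i with (m_0, d_0) = (0, 1). a_0 = floor(sqrt(635)) = 25, since 25^2 = 625 <= 635 < 676 = 26^2.
Iterate m_{i+1} = d_i*a_i - m_i, d_{i+1} = (635 - m_{i+1}^2)/d_i, a_{i+1} = floor((a_0 + m_{i+1})/d_{i+1}):
  m_1 = 1*25 - 0 = 25, d_1 = (635 - 25^2)/1 = 10/1 = 10, a_1 = floor((25 + 25)/10) = 5.
  m_2 = 10*5 - 25 = 25, d_2 = (635 - 25^2)/10 = 10/10 = 1, a_2 = floor((25 + 25)/1) = 50.
  m_3 = 1*50 - 25 = 25, d_3 = (635 - 25^2)/1 = 10/1 = 10: (m_3, d_3) = (m_1, d_1) = (25, 10), so from here the quotients repeat a_1, a_2; the period length is 2.
Hence the expansion of sqrt(635) is a_0 = 25 followed by the repeating block 5, 50 (period 2).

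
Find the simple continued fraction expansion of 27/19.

Run the Euclidean algorithm on 27 and 19; the successive quotients are the partial quotients a_0, a_1, ... (each step inverts the fractional part left over by the previous one):
  27 = 1*19 + 8, so a_0 = 1.
  19 = 2*8 + 3, so a_1 = 2.
  8 = 2*3 + 2, so a_2 = 2.
  3 = 1*2 + 1, so a_3 = 1.
  2 = 2*1 + 0, so a_4 = 2.
The remainder reaches 0 after 5 divisions, so the expansion has 5 partial quotients, read off in order.

[1; 2, 2, 1, 2]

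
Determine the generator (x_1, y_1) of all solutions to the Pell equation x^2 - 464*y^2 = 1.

First expand sqrt(464) as a continued fraction. With x_i = (sqrt(464) + m_i)/d_i and (m_0, d_0) = (0, 1): a_0 = floor(sqrt(464)) = 21, since 21^2 = 441 <= 464 < 484 = 22^2.
Iterate m_{i+1} = d_i*a_i - m_i, d_{i+1} = (464 - m_{i+1}^2)/d_i, a_{i+1} = floor((a_0 + m_{i+1})/d_{i+1}):
  m_1 = 1*21 - 0 = 21, d_1 = (464 - 21^2)/1 = 23/1 = 23, a_1 = floor((21 + 21)/23) = 1.
  m_2 = 23*1 - 21 = 2, d_2 = (464 - 2^2)/23 = 460/23 = 20, a_2 = floor((21 + 2)/20) = 1.
  m_3 = 20*1 - 2 = 18, d_3 = (464 - 18^2)/20 = 140/20 = 7, a_3 = floor((21 + 18)/7) = 5.
  m_4 = 7*5 - 18 = 17, d_4 = (464 - 17^2)/7 = 175/7 = 25, a_4 = floor((21 + 17)/25) = 1.
  m_5 = 25*1 - 17 = 8, d_5 = (464 - 8^2)/25 = 400/25 = 16, a_5 = floor((21 + 8)/16) = 1.
  m_6 = 16*1 - 8 = 8, d_6 = (464 - 8^2)/16 = 400/16 = 25, a_6 = floor((21 + 8)/25) = 1.
  m_7 = 25*1 - 8 = 17, d_7 = (464 - 17^2)/25 = 175/25 = 7, a_7 = floor((21 + 17)/7) = 5.
  m_8 = 7*5 - 17 = 18, d_8 = (464 - 18^2)/7 = 140/7 = 20, a_8 = floor((21 + 18)/20) = 1.
  m_9 = 20*1 - 18 = 2, d_9 = (464 - 2^2)/20 = 460/20 = 23, a_9 = floor((21 + 2)/23) = 1.
  m_10 = 23*1 - 2 = 21, d_10 = (464 - 21^2)/23 = 23/23 = 1, a_10 = floor((21 + 21)/1) = 42.
  m_11 = 1*42 - 21 = 21, d_11 = (464 - 21^2)/1 = 23/1 = 23: (m_11, d_11) = (m_1, d_1) = (21, 23), so from here the quotients repeat a_1, ..., a_10; the period length is 10.
So sqrt(464) = [21; (1, 1, 5, 1, 1, 1, 5, 1, 1, 42)] with period length k = 10.
k is even, so the fundamental solution of x^2 - 464y^2 = 1 is (p_{k-1}, q_{k-1}) = (p_9, q_9); compute convergents through index 9.
Convergents (p_i = a_i*p_{i-1} + p_{i-2}, q_i = a_i*q_{i-1} + q_{i-2} with p_{-2}=0, p_{-1}=1, q_{-2}=1, q_{-1}=0):
  i=0: a_0=21, p_0 = 21*1 + 0 = 21, q_0 = 21*0 + 1 = 1.
  i=1: a_1=1, p_1 = 1*21 + 1 = 22, q_1 = 1*1 + 0 = 1.
  i=2: a_2=1, p_2 = 1*22 + 21 = 43, q_2 = 1*1 + 1 = 2.
  i=3: a_3=5, p_3 = 5*43 + 22 = 237, q_3 = 5*2 + 1 = 11.
  i=4: a_4=1, p_4 = 1*237 + 43 = 280, q_4 = 1*11 + 2 = 13.
  i=5: a_5=1, p_5 = 1*280 + 237 = 517, q_5 = 1*13 + 11 = 24.
  i=6: a_6=1, p_6 = 1*517 + 280 = 797, q_6 = 1*24 + 13 = 37.
  i=7: a_7=5, p_7 = 5*797 + 517 = 4502, q_7 = 5*37 + 24 = 209.
  i=8: a_8=1, p_8 = 1*4502 + 797 = 5299, q_8 = 1*209 + 37 = 246.
  i=9: a_9=1, p_9 = 1*5299 + 4502 = 9801, q_9 = 1*246 + 209 = 455.
Check: 9801^2 - 464*455^2 = 96059601 - 96059600 = 1, so (x, y) = (9801, 455) solves the equation, and by the theorem it is the least positive solution.

(x, y) = (9801, 455)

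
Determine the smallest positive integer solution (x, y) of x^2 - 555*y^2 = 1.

(x, y) = (1814, 77)

First expand sqrt(555) as a continued fraction. With x_i = (sqrt(555) + m_i)/d_i and (m_0, d_0) = (0, 1): a_0 = floor(sqrt(555)) = 23, since 23^2 = 529 <= 555 < 576 = 24^2.
Iterate m_{i+1} = d_i*a_i - m_i, d_{i+1} = (555 - m_{i+1}^2)/d_i, a_{i+1} = floor((a_0 + m_{i+1})/d_{i+1}):
  m_1 = 1*23 - 0 = 23, d_1 = (555 - 23^2)/1 = 26/1 = 26, a_1 = floor((23 + 23)/26) = 1.
  m_2 = 26*1 - 23 = 3, d_2 = (555 - 3^2)/26 = 546/26 = 21, a_2 = floor((23 + 3)/21) = 1.
  m_3 = 21*1 - 3 = 18, d_3 = (555 - 18^2)/21 = 231/21 = 11, a_3 = floor((23 + 18)/11) = 3.
  m_4 = 11*3 - 18 = 15, d_4 = (555 - 15^2)/11 = 330/11 = 30, a_4 = floor((23 + 15)/30) = 1.
  m_5 = 30*1 - 15 = 15, d_5 = (555 - 15^2)/30 = 330/30 = 11, a_5 = floor((23 + 15)/11) = 3.
  m_6 = 11*3 - 15 = 18, d_6 = (555 - 18^2)/11 = 231/11 = 21, a_6 = floor((23 + 18)/21) = 1.
  m_7 = 21*1 - 18 = 3, d_7 = (555 - 3^2)/21 = 546/21 = 26, a_7 = floor((23 + 3)/26) = 1.
  m_8 = 26*1 - 3 = 23, d_8 = (555 - 23^2)/26 = 26/26 = 1, a_8 = floor((23 + 23)/1) = 46.
  m_9 = 1*46 - 23 = 23, d_9 = (555 - 23^2)/1 = 26/1 = 26: (m_9, d_9) = (m_1, d_1) = (23, 26), so from here the quotients repeat a_1, ..., a_8; the period length is 8.
So sqrt(555) = [23; (1, 1, 3, 1, 3, 1, 1, 46)] with period length k = 8.
k is even, so the fundamental solution of x^2 - 555y^2 = 1 is (p_{k-1}, q_{k-1}) = (p_7, q_7); compute convergents through index 7.
Convergents (p_i = a_i*p_{i-1} + p_{i-2}, q_i = a_i*q_{i-1} + q_{i-2} with p_{-2}=0, p_{-1}=1, q_{-2}=1, q_{-1}=0):
  i=0: a_0=23, p_0 = 23*1 + 0 = 23, q_0 = 23*0 + 1 = 1.
  i=1: a_1=1, p_1 = 1*23 + 1 = 24, q_1 = 1*1 + 0 = 1.
  i=2: a_2=1, p_2 = 1*24 + 23 = 47, q_2 = 1*1 + 1 = 2.
  i=3: a_3=3, p_3 = 3*47 + 24 = 165, q_3 = 3*2 + 1 = 7.
  i=4: a_4=1, p_4 = 1*165 + 47 = 212, q_4 = 1*7 + 2 = 9.
  i=5: a_5=3, p_5 = 3*212 + 165 = 801, q_5 = 3*9 + 7 = 34.
  i=6: a_6=1, p_6 = 1*801 + 212 = 1013, q_6 = 1*34 + 9 = 43.
  i=7: a_7=1, p_7 = 1*1013 + 801 = 1814, q_7 = 1*43 + 34 = 77.
Check: 1814^2 - 555*77^2 = 3290596 - 3290595 = 1, so (x, y) = (1814, 77) solves the equation, and by the theorem it is the least positive solution.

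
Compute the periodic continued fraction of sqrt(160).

Write x_i = (sqrt(160) + m_i)/d_i with (m_0, d_0) = (0, 1). a_0 = floor(sqrt(160)) = 12, since 12^2 = 144 <= 160 < 169 = 13^2.
Iterate m_{i+1} = d_i*a_i - m_i, d_{i+1} = (160 - m_{i+1}^2)/d_i, a_{i+1} = floor((a_0 + m_{i+1})/d_{i+1}):
  m_1 = 1*12 - 0 = 12, d_1 = (160 - 12^2)/1 = 16/1 = 16, a_1 = floor((12 + 12)/16) = 1.
  m_2 = 16*1 - 12 = 4, d_2 = (160 - 4^2)/16 = 144/16 = 9, a_2 = floor((12 + 4)/9) = 1.
  m_3 = 9*1 - 4 = 5, d_3 = (160 - 5^2)/9 = 135/9 = 15, a_3 = floor((12 + 5)/15) = 1.
  m_4 = 15*1 - 5 = 10, d_4 = (160 - 10^2)/15 = 60/15 = 4, a_4 = floor((12 + 10)/4) = 5.
  m_5 = 4*5 - 10 = 10, d_5 = (160 - 10^2)/4 = 60/4 = 15, a_5 = floor((12 + 10)/15) = 1.
  m_6 = 15*1 - 10 = 5, d_6 = (160 - 5^2)/15 = 135/15 = 9, a_6 = floor((12 + 5)/9) = 1.
  m_7 = 9*1 - 5 = 4, d_7 = (160 - 4^2)/9 = 144/9 = 16, a_7 = floor((12 + 4)/16) = 1.
  m_8 = 16*1 - 4 = 12, d_8 = (160 - 12^2)/16 = 16/16 = 1, a_8 = floor((12 + 12)/1) = 24.
  m_9 = 1*24 - 12 = 12, d_9 = (160 - 12^2)/1 = 16/1 = 16: (m_9, d_9) = (m_1, d_1) = (12, 16), so from here the quotients repeat a_1, ..., a_8; the period length is 8.
Hence the expansion of sqrt(160) is a_0 = 12 followed by the repeating block 1, 1, 1, 5, 1, 1, 1, 24 (period 8).

[12; (1, 1, 1, 5, 1, 1, 1, 24)]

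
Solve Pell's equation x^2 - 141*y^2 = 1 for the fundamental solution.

(x, y) = (95, 8)

First expand sqrt(141) as a continued fraction. With x_i = (sqrt(141) + m_i)/d_i and (m_0, d_0) = (0, 1): a_0 = floor(sqrt(141)) = 11, since 11^2 = 121 <= 141 < 144 = 12^2.
Iterate m_{i+1} = d_i*a_i - m_i, d_{i+1} = (141 - m_{i+1}^2)/d_i, a_{i+1} = floor((a_0 + m_{i+1})/d_{i+1}):
  m_1 = 1*11 - 0 = 11, d_1 = (141 - 11^2)/1 = 20/1 = 20, a_1 = floor((11 + 11)/20) = 1.
  m_2 = 20*1 - 11 = 9, d_2 = (141 - 9^2)/20 = 60/20 = 3, a_2 = floor((11 + 9)/3) = 6.
  m_3 = 3*6 - 9 = 9, d_3 = (141 - 9^2)/3 = 60/3 = 20, a_3 = floor((11 + 9)/20) = 1.
  m_4 = 20*1 - 9 = 11, d_4 = (141 - 11^2)/20 = 20/20 = 1, a_4 = floor((11 + 11)/1) = 22.
  m_5 = 1*22 - 11 = 11, d_5 = (141 - 11^2)/1 = 20/1 = 20: (m_5, d_5) = (m_1, d_1) = (11, 20), so from here the quotients repeat a_1, ..., a_4; the period length is 4.
So sqrt(141) = [11; (1, 6, 1, 22)] with period length k = 4.
k is even, so the fundamental solution of x^2 - 141y^2 = 1 is (p_{k-1}, q_{k-1}) = (p_3, q_3); compute convergents through index 3.
Convergents (p_i = a_i*p_{i-1} + p_{i-2}, q_i = a_i*q_{i-1} + q_{i-2} with p_{-2}=0, p_{-1}=1, q_{-2}=1, q_{-1}=0):
  i=0: a_0=11, p_0 = 11*1 + 0 = 11, q_0 = 11*0 + 1 = 1.
  i=1: a_1=1, p_1 = 1*11 + 1 = 12, q_1 = 1*1 + 0 = 1.
  i=2: a_2=6, p_2 = 6*12 + 11 = 83, q_2 = 6*1 + 1 = 7.
  i=3: a_3=1, p_3 = 1*83 + 12 = 95, q_3 = 1*7 + 1 = 8.
Check: 95^2 - 141*8^2 = 9025 - 9024 = 1, so (x, y) = (95, 8) solves the equation, and by the theorem it is the least positive solution.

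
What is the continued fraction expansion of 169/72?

Run the Euclidean algorithm on 169 and 72; the successive quotients are the partial quotients a_0, a_1, ... (each step inverts the fractional part left over by the previous one):
  169 = 2*72 + 25, so a_0 = 2.
  72 = 2*25 + 22, so a_1 = 2.
  25 = 1*22 + 3, so a_2 = 1.
  22 = 7*3 + 1, so a_3 = 7.
  3 = 3*1 + 0, so a_4 = 3.
The remainder reaches 0 after 5 divisions, so the expansion has 5 partial quotients, read off in order.

[2; 2, 1, 7, 3]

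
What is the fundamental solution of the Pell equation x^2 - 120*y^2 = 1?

(x, y) = (11, 1)

First expand sqrt(120) as a continued fraction. With x_i = (sqrt(120) + m_i)/d_i and (m_0, d_0) = (0, 1): a_0 = floor(sqrt(120)) = 10, since 10^2 = 100 <= 120 < 121 = 11^2.
Iterate m_{i+1} = d_i*a_i - m_i, d_{i+1} = (120 - m_{i+1}^2)/d_i, a_{i+1} = floor((a_0 + m_{i+1})/d_{i+1}):
  m_1 = 1*10 - 0 = 10, d_1 = (120 - 10^2)/1 = 20/1 = 20, a_1 = floor((10 + 10)/20) = 1.
  m_2 = 20*1 - 10 = 10, d_2 = (120 - 10^2)/20 = 20/20 = 1, a_2 = floor((10 + 10)/1) = 20.
  m_3 = 1*20 - 10 = 10, d_3 = (120 - 10^2)/1 = 20/1 = 20: (m_3, d_3) = (m_1, d_1) = (10, 20), so from here the quotients repeat a_1, a_2; the period length is 2.
So sqrt(120) = [10; (1, 20)] with period length k = 2.
k is even, so the fundamental solution of x^2 - 120y^2 = 1 is (p_{k-1}, q_{k-1}) = (p_1, q_1); compute convergents through index 1.
Convergents (p_i = a_i*p_{i-1} + p_{i-2}, q_i = a_i*q_{i-1} + q_{i-2} with p_{-2}=0, p_{-1}=1, q_{-2}=1, q_{-1}=0):
  i=0: a_0=10, p_0 = 10*1 + 0 = 10, q_0 = 10*0 + 1 = 1.
  i=1: a_1=1, p_1 = 1*10 + 1 = 11, q_1 = 1*1 + 0 = 1.
Check: 11^2 - 120*1^2 = 121 - 120 = 1, so (x, y) = (11, 1) solves the equation, and by the theorem it is the least positive solution.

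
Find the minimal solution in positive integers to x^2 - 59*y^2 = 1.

(x, y) = (530, 69)

First expand sqrt(59) as a continued fraction. With x_i = (sqrt(59) + m_i)/d_i and (m_0, d_0) = (0, 1): a_0 = floor(sqrt(59)) = 7, since 7^2 = 49 <= 59 < 64 = 8^2.
Iterate m_{i+1} = d_i*a_i - m_i, d_{i+1} = (59 - m_{i+1}^2)/d_i, a_{i+1} = floor((a_0 + m_{i+1})/d_{i+1}):
  m_1 = 1*7 - 0 = 7, d_1 = (59 - 7^2)/1 = 10/1 = 10, a_1 = floor((7 + 7)/10) = 1.
  m_2 = 10*1 - 7 = 3, d_2 = (59 - 3^2)/10 = 50/10 = 5, a_2 = floor((7 + 3)/5) = 2.
  m_3 = 5*2 - 3 = 7, d_3 = (59 - 7^2)/5 = 10/5 = 2, a_3 = floor((7 + 7)/2) = 7.
  m_4 = 2*7 - 7 = 7, d_4 = (59 - 7^2)/2 = 10/2 = 5, a_4 = floor((7 + 7)/5) = 2.
  m_5 = 5*2 - 7 = 3, d_5 = (59 - 3^2)/5 = 50/5 = 10, a_5 = floor((7 + 3)/10) = 1.
  m_6 = 10*1 - 3 = 7, d_6 = (59 - 7^2)/10 = 10/10 = 1, a_6 = floor((7 + 7)/1) = 14.
  m_7 = 1*14 - 7 = 7, d_7 = (59 - 7^2)/1 = 10/1 = 10: (m_7, d_7) = (m_1, d_1) = (7, 10), so from here the quotients repeat a_1, ..., a_6; the period length is 6.
So sqrt(59) = [7; (1, 2, 7, 2, 1, 14)] with period length k = 6.
k is even, so the fundamental solution of x^2 - 59y^2 = 1 is (p_{k-1}, q_{k-1}) = (p_5, q_5); compute convergents through index 5.
Convergents (p_i = a_i*p_{i-1} + p_{i-2}, q_i = a_i*q_{i-1} + q_{i-2} with p_{-2}=0, p_{-1}=1, q_{-2}=1, q_{-1}=0):
  i=0: a_0=7, p_0 = 7*1 + 0 = 7, q_0 = 7*0 + 1 = 1.
  i=1: a_1=1, p_1 = 1*7 + 1 = 8, q_1 = 1*1 + 0 = 1.
  i=2: a_2=2, p_2 = 2*8 + 7 = 23, q_2 = 2*1 + 1 = 3.
  i=3: a_3=7, p_3 = 7*23 + 8 = 169, q_3 = 7*3 + 1 = 22.
  i=4: a_4=2, p_4 = 2*169 + 23 = 361, q_4 = 2*22 + 3 = 47.
  i=5: a_5=1, p_5 = 1*361 + 169 = 530, q_5 = 1*47 + 22 = 69.
Check: 530^2 - 59*69^2 = 280900 - 280899 = 1, so (x, y) = (530, 69) solves the equation, and by the theorem it is the least positive solution.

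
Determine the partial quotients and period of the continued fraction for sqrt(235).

Write x_i = (sqrt(235) + m_i)/d_i with (m_0, d_0) = (0, 1). a_0 = floor(sqrt(235)) = 15, since 15^2 = 225 <= 235 < 256 = 16^2.
Iterate m_{i+1} = d_i*a_i - m_i, d_{i+1} = (235 - m_{i+1}^2)/d_i, a_{i+1} = floor((a_0 + m_{i+1})/d_{i+1}):
  m_1 = 1*15 - 0 = 15, d_1 = (235 - 15^2)/1 = 10/1 = 10, a_1 = floor((15 + 15)/10) = 3.
  m_2 = 10*3 - 15 = 15, d_2 = (235 - 15^2)/10 = 10/10 = 1, a_2 = floor((15 + 15)/1) = 30.
  m_3 = 1*30 - 15 = 15, d_3 = (235 - 15^2)/1 = 10/1 = 10: (m_3, d_3) = (m_1, d_1) = (15, 10), so from here the quotients repeat a_1, a_2; the period length is 2.
Hence the expansion of sqrt(235) is a_0 = 15 followed by the repeating block 3, 30 (period 2).

[15; (3, 30)]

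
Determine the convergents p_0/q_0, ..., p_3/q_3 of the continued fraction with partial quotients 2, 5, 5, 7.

Using the convergent recurrence p_i = a_i*p_{i-1} + p_{i-2}, q_i = a_i*q_{i-1} + q_{i-2} with p_{-2}=0, p_{-1}=1, q_{-2}=1, q_{-1}=0:
  i=0: a_0=2, p_0 = 2*1 + 0 = 2, q_0 = 2*0 + 1 = 1.
  i=1: a_1=5, p_1 = 5*2 + 1 = 11, q_1 = 5*1 + 0 = 5.
  i=2: a_2=5, p_2 = 5*11 + 2 = 57, q_2 = 5*5 + 1 = 26.
  i=3: a_3=7, p_3 = 7*57 + 11 = 410, q_3 = 7*26 + 5 = 187.

2/1, 11/5, 57/26, 410/187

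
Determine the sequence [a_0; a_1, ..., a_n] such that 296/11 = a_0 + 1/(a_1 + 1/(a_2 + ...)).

Run the Euclidean algorithm on 296 and 11; the successive quotients are the partial quotients a_0, a_1, ... (each step inverts the fractional part left over by the previous one):
  296 = 26*11 + 10, so a_0 = 26.
  11 = 1*10 + 1, so a_1 = 1.
  10 = 10*1 + 0, so a_2 = 10.
The remainder reaches 0 after 3 divisions, so the expansion has 3 partial quotients, read off in order.

[26; 1, 10]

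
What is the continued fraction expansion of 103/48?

[2; 6, 1, 6]

Run the Euclidean algorithm on 103 and 48; the successive quotients are the partial quotients a_0, a_1, ... (each step inverts the fractional part left over by the previous one):
  103 = 2*48 + 7, so a_0 = 2.
  48 = 6*7 + 6, so a_1 = 6.
  7 = 1*6 + 1, so a_2 = 1.
  6 = 6*1 + 0, so a_3 = 6.
The remainder reaches 0 after 4 divisions, so the expansion has 4 partial quotients, read off in order.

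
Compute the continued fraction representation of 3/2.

Run the Euclidean algorithm on 3 and 2; the successive quotients are the partial quotients a_0, a_1, ... (each step inverts the fractional part left over by the previous one):
  3 = 1*2 + 1, so a_0 = 1.
  2 = 2*1 + 0, so a_1 = 2.
The remainder reaches 0 after 2 divisions, so the expansion has 2 partial quotients, read off in order.

[1; 2]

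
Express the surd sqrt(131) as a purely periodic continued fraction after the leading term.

Write x_i = (sqrt(131) + m_i)/d_i with (m_0, d_0) = (0, 1). a_0 = floor(sqrt(131)) = 11, since 11^2 = 121 <= 131 < 144 = 12^2.
Iterate m_{i+1} = d_i*a_i - m_i, d_{i+1} = (131 - m_{i+1}^2)/d_i, a_{i+1} = floor((a_0 + m_{i+1})/d_{i+1}):
  m_1 = 1*11 - 0 = 11, d_1 = (131 - 11^2)/1 = 10/1 = 10, a_1 = floor((11 + 11)/10) = 2.
  m_2 = 10*2 - 11 = 9, d_2 = (131 - 9^2)/10 = 50/10 = 5, a_2 = floor((11 + 9)/5) = 4.
  m_3 = 5*4 - 9 = 11, d_3 = (131 - 11^2)/5 = 10/5 = 2, a_3 = floor((11 + 11)/2) = 11.
  m_4 = 2*11 - 11 = 11, d_4 = (131 - 11^2)/2 = 10/2 = 5, a_4 = floor((11 + 11)/5) = 4.
  m_5 = 5*4 - 11 = 9, d_5 = (131 - 9^2)/5 = 50/5 = 10, a_5 = floor((11 + 9)/10) = 2.
  m_6 = 10*2 - 9 = 11, d_6 = (131 - 11^2)/10 = 10/10 = 1, a_6 = floor((11 + 11)/1) = 22.
  m_7 = 1*22 - 11 = 11, d_7 = (131 - 11^2)/1 = 10/1 = 10: (m_7, d_7) = (m_1, d_1) = (11, 10), so from here the quotients repeat a_1, ..., a_6; the period length is 6.
Hence the expansion of sqrt(131) is a_0 = 11 followed by the repeating block 2, 4, 11, 4, 2, 22 (period 6).

[11; (2, 4, 11, 4, 2, 22)]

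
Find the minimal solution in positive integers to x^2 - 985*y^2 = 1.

First expand sqrt(985) as a continued fraction. With x_i = (sqrt(985) + m_i)/d_i and (m_0, d_0) = (0, 1): a_0 = floor(sqrt(985)) = 31, since 31^2 = 961 <= 985 < 1024 = 32^2.
Iterate m_{i+1} = d_i*a_i - m_i, d_{i+1} = (985 - m_{i+1}^2)/d_i, a_{i+1} = floor((a_0 + m_{i+1})/d_{i+1}):
  m_1 = 1*31 - 0 = 31, d_1 = (985 - 31^2)/1 = 24/1 = 24, a_1 = floor((31 + 31)/24) = 2.
  m_2 = 24*2 - 31 = 17, d_2 = (985 - 17^2)/24 = 696/24 = 29, a_2 = floor((31 + 17)/29) = 1.
  m_3 = 29*1 - 17 = 12, d_3 = (985 - 12^2)/29 = 841/29 = 29, a_3 = floor((31 + 12)/29) = 1.
  m_4 = 29*1 - 12 = 17, d_4 = (985 - 17^2)/29 = 696/29 = 24, a_4 = floor((31 + 17)/24) = 2.
  m_5 = 24*2 - 17 = 31, d_5 = (985 - 31^2)/24 = 24/24 = 1, a_5 = floor((31 + 31)/1) = 62.
  m_6 = 1*62 - 31 = 31, d_6 = (985 - 31^2)/1 = 24/1 = 24: (m_6, d_6) = (m_1, d_1) = (31, 24), so from here the quotients repeat a_1, ..., a_5; the period length is 5.
So sqrt(985) = [31; (2, 1, 1, 2, 62)] with period length k = 5.
k is odd, so (p_{k-1}, q_{k-1}) only solves x^2 - 985y^2 = -1 and the fundamental solution of x^2 - 985y^2 = 1 is (p_{2k-1}, q_{2k-1}) = (p_9, q_9); compute convergents through index 9, running through the period twice.
Convergents (p_i = a_i*p_{i-1} + p_{i-2}, q_i = a_i*q_{i-1} + q_{i-2} with p_{-2}=0, p_{-1}=1, q_{-2}=1, q_{-1}=0):
  i=0: a_0=31, p_0 = 31*1 + 0 = 31, q_0 = 31*0 + 1 = 1.
  i=1: a_1=2, p_1 = 2*31 + 1 = 63, q_1 = 2*1 + 0 = 2.
  i=2: a_2=1, p_2 = 1*63 + 31 = 94, q_2 = 1*2 + 1 = 3.
  i=3: a_3=1, p_3 = 1*94 + 63 = 157, q_3 = 1*3 + 2 = 5.
  i=4: a_4=2, p_4 = 2*157 + 94 = 408, q_4 = 2*5 + 3 = 13.
  i=5: a_5=62, p_5 = 62*408 + 157 = 25453, q_5 = 62*13 + 5 = 811.
  i=6: a_6=2, p_6 = 2*25453 + 408 = 51314, q_6 = 2*811 + 13 = 1635.
  i=7: a_7=1, p_7 = 1*51314 + 25453 = 76767, q_7 = 1*1635 + 811 = 2446.
  i=8: a_8=1, p_8 = 1*76767 + 51314 = 128081, q_8 = 1*2446 + 1635 = 4081.
  i=9: a_9=2, p_9 = 2*128081 + 76767 = 332929, q_9 = 2*4081 + 2446 = 10608.
Indeed p_4^2 - 985*q_4^2 = 166464 - 166465 = -1, not +1.
Check: 332929^2 - 985*10608^2 = 110841719041 - 110841719040 = 1, so (x, y) = (332929, 10608) solves the equation, and by the theorem it is the least positive solution.

(x, y) = (332929, 10608)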